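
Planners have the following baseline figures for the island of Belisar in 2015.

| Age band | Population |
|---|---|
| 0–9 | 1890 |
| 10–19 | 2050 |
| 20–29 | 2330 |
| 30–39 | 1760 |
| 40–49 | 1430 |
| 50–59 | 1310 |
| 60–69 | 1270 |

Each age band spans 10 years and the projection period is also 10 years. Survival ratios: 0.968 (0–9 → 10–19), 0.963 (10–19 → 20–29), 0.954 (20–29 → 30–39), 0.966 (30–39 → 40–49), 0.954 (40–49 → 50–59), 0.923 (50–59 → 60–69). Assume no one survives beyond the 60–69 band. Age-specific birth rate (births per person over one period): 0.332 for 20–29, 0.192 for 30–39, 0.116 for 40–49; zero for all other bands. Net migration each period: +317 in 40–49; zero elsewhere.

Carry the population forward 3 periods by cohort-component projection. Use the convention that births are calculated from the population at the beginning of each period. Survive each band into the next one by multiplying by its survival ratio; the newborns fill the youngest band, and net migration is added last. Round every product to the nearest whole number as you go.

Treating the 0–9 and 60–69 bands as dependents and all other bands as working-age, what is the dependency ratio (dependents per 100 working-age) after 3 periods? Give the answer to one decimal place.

34.9

Numbering the bands 1..7 from youngest to oldest:
— Period 1 —
Births: 2330 × 0.332 = 774  |  1760 × 0.192 = 338  |  1430 × 0.116 = 166 → 1278
Band 2: 1890 × 0.968 = 1830
Band 3: 2050 × 0.963 = 1974
Band 4: 2330 × 0.954 = 2223
Band 5: 1760 × 0.966 = 1700
Band 6: 1430 × 0.954 = 1364
Band 7: 1310 × 0.923 = 1209
Net migration: Band 5 + 317 → 2017
Population now: 0–9=1278, 10–19=1830, 20–29=1974, 30–39=2223, 40–49=2017, 50–59=1364, 60–69=1209
— Period 2 —
Births: 1974 × 0.332 = 655  |  2223 × 0.192 = 427  |  2017 × 0.116 = 234 → 1316
Band 2: 1278 × 0.968 = 1237
Band 3: 1830 × 0.963 = 1762
Band 4: 1974 × 0.954 = 1883
Band 5: 2223 × 0.966 = 2147
Band 6: 2017 × 0.954 = 1924
Band 7: 1364 × 0.923 = 1259
Net migration: Band 5 + 317 → 2464
Population now: 0–9=1316, 10–19=1237, 20–29=1762, 30–39=1883, 40–49=2464, 50–59=1924, 60–69=1259
— Period 3 —
Births: 1762 × 0.332 = 585  |  1883 × 0.192 = 362  |  2464 × 0.116 = 286 → 1233
Band 2: 1316 × 0.968 = 1274
Band 3: 1237 × 0.963 = 1191
Band 4: 1762 × 0.954 = 1681
Band 5: 1883 × 0.966 = 1819
Band 6: 2464 × 0.954 = 2351
Band 7: 1924 × 0.923 = 1776
Net migration: Band 5 + 317 → 2136
Population now: 0–9=1233, 10–19=1274, 20–29=1191, 30–39=1681, 40–49=2136, 50–59=2351, 60–69=1776
Dependents (band 0–9 + band 60–69) = 1233 + 1776 = 3009; working-age = 8633; ratio = 3009/8633 × 100 = 34.9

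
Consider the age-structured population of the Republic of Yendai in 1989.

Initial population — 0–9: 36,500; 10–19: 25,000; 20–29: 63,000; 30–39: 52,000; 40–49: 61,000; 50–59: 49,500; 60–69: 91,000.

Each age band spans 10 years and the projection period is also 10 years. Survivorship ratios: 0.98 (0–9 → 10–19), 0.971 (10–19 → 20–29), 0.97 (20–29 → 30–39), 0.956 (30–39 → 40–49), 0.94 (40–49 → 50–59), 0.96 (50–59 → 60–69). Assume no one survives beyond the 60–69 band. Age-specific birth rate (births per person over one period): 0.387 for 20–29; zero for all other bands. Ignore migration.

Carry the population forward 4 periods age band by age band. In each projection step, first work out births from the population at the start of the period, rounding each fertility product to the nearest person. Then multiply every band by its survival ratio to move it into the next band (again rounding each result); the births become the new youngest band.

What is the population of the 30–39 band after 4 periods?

— Period 1 —
Births: 63000 × 0.387 = 24381
10–19: 36500 × 0.98 = 35770
20–29: 25000 × 0.971 = 24275
30–39: 63000 × 0.97 = 61110
40–49: 52000 × 0.956 = 49712
50–59: 61000 × 0.94 = 57340
60–69: 49500 × 0.96 = 47520
→ [24381, 35770, 24275, 61110, 49712, 57340, 47520]
— Period 2 —
Births: 24275 × 0.387 = 9394
10–19: 24381 × 0.98 = 23893
20–29: 35770 × 0.971 = 34733
30–39: 24275 × 0.97 = 23547
40–49: 61110 × 0.956 = 58421
50–59: 49712 × 0.94 = 46729
60–69: 57340 × 0.96 = 55046
→ [9394, 23893, 34733, 23547, 58421, 46729, 55046]
— Period 3 —
Births: 34733 × 0.387 = 13442
10–19: 9394 × 0.98 = 9206
20–29: 23893 × 0.971 = 23200
30–39: 34733 × 0.97 = 33691
40–49: 23547 × 0.956 = 22511
50–59: 58421 × 0.94 = 54916
60–69: 46729 × 0.96 = 44860
→ [13442, 9206, 23200, 33691, 22511, 54916, 44860]
— Period 4 —
Births: 23200 × 0.387 = 8978
10–19: 13442 × 0.98 = 13173
20–29: 9206 × 0.971 = 8939
30–39: 23200 × 0.97 = 22504
40–49: 33691 × 0.956 = 32209
50–59: 22511 × 0.94 = 21160
60–69: 54916 × 0.96 = 52719
→ [8978, 13173, 8939, 22504, 32209, 21160, 52719]

22504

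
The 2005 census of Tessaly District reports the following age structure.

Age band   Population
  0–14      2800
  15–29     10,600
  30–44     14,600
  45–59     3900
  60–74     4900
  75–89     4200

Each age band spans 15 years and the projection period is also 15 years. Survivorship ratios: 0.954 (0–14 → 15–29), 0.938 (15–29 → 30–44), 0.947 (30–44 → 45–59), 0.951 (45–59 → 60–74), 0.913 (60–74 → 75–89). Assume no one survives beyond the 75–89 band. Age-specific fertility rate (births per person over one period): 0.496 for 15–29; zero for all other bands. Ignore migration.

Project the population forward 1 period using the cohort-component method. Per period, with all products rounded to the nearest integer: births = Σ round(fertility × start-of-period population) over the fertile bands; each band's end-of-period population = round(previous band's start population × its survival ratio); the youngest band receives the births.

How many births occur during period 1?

(Groups numbered youngest = 1 to oldest = 6.)
— Period 1 —
Births: 10600 × 0.496 = 5258
Group 2: 2800 × 0.954 = 2671
Group 3: 10600 × 0.938 = 9943
Group 4: 14600 × 0.947 = 13826
Group 5: 3900 × 0.951 = 3709
Group 6: 4900 × 0.913 = 4474
Giving 5258 / 2671 / 9943 / 13826 / 3709 / 4474.

5258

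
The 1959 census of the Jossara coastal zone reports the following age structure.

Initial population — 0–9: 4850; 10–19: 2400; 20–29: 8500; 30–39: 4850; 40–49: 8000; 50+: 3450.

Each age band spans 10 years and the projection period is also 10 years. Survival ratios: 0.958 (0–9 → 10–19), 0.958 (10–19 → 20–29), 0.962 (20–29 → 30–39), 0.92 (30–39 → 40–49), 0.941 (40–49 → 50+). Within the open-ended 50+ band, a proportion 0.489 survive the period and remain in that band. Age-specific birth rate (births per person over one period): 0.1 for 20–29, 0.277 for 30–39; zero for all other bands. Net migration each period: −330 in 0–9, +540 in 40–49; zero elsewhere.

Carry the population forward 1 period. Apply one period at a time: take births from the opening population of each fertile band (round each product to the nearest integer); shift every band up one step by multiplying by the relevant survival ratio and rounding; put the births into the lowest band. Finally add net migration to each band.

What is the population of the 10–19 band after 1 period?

4646

Period 1:
Births: 8500 * 0.1 = 850  |  4850 * 0.277 = 1343 → total 2193
10–19: 4850 * 0.958 = 4646
20–29: 2400 * 0.958 = 2299
30–39: 8500 * 0.962 = 8177
40–49: 4850 * 0.92 = 4462
50+: 8000 * 0.941 + 3450 * 0.489 = 7528 + 1687 = 9215
Net migration: 0–9 − 330 → 1863; 40–49 + 540 → 5002
Giving 1863 / 4646 / 2299 / 8177 / 5002 / 9215.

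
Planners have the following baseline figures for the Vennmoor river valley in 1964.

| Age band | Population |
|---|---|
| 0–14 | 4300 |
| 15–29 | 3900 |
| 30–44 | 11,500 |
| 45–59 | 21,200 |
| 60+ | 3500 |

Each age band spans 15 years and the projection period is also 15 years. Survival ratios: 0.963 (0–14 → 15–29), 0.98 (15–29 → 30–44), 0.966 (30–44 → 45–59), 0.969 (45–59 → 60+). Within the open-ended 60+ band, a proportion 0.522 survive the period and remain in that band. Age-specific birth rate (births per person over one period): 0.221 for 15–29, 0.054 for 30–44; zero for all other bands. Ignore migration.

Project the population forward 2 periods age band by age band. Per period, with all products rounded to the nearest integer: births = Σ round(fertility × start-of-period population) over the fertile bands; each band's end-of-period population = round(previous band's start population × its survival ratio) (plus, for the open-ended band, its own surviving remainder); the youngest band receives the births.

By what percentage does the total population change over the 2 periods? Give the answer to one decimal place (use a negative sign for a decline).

Period 1:
Births: 3900 * 0.221 = 862 ; 11500 * 0.054 = 621 → 1483
15–29: 4300 * 0.963 = 4141
30–44: 3900 * 0.98 = 3822
45–59: 11500 * 0.966 = 11109
60+: 21200 * 0.969 + 3500 * 0.522 = 20543 + 1827 = 22370
Giving 1483 / 4141 / 3822 / 11109 / 22370.
Period 2:
Births: 4141 * 0.221 = 915 ; 3822 * 0.054 = 206 → 1121
15–29: 1483 * 0.963 = 1428
30–44: 4141 * 0.98 = 4058
45–59: 3822 * 0.966 = 3692
60+: 11109 * 0.969 + 22370 * 0.522 = 10765 + 11677 = 22442
Giving 1121 / 1428 / 4058 / 3692 / 22442.
Total: 44400 → 32741; change = -11659; percentage change = -26.3%

-26.3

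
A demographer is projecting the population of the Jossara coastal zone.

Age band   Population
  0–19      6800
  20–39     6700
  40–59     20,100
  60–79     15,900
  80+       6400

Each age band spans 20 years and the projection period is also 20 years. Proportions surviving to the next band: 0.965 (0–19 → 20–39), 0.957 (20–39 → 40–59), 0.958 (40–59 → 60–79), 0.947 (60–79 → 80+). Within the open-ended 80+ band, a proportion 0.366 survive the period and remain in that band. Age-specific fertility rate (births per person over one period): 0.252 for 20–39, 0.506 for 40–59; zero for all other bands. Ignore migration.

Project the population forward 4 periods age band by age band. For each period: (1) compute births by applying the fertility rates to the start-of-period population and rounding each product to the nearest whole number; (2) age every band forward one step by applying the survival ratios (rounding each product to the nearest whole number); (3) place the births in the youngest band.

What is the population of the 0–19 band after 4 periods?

Period 1.
Births: 6700 * 0.252 = 1688  |  20100 * 0.506 = 10171 ⇒ total 11859
20–39: 6800 * 0.965 = 6562
40–59: 6700 * 0.957 = 6412
60–79: 20100 * 0.958 = 19256
80+: 15900 * 0.947 + 6400 * 0.366 = 15057 + 2342 = 17399
End of period: [11859, 6562, 6412, 19256, 17399]
Period 2.
Births: 6562 * 0.252 = 1654  |  6412 * 0.506 = 3244 ⇒ total 4898
20–39: 11859 * 0.965 = 11444
40–59: 6562 * 0.957 = 6280
60–79: 6412 * 0.958 = 6143
80+: 19256 * 0.947 + 17399 * 0.366 = 18235 + 6368 = 24603
End of period: [4898, 11444, 6280, 6143, 24603]
Period 3.
Births: 11444 * 0.252 = 2884  |  6280 * 0.506 = 3178 ⇒ total 6062
20–39: 4898 * 0.965 = 4727
40–59: 11444 * 0.957 = 10952
60–79: 6280 * 0.958 = 6016
80+: 6143 * 0.947 + 24603 * 0.366 = 5817 + 9005 = 14822
End of period: [6062, 4727, 10952, 6016, 14822]
Period 4.
Births: 4727 * 0.252 = 1191  |  10952 * 0.506 = 5542 ⇒ total 6733
20–39: 6062 * 0.965 = 5850
40–59: 4727 * 0.957 = 4524
60–79: 10952 * 0.958 = 10492
80+: 6016 * 0.947 + 14822 * 0.366 = 5697 + 5425 = 11122
End of period: [6733, 5850, 4524, 10492, 11122]

6733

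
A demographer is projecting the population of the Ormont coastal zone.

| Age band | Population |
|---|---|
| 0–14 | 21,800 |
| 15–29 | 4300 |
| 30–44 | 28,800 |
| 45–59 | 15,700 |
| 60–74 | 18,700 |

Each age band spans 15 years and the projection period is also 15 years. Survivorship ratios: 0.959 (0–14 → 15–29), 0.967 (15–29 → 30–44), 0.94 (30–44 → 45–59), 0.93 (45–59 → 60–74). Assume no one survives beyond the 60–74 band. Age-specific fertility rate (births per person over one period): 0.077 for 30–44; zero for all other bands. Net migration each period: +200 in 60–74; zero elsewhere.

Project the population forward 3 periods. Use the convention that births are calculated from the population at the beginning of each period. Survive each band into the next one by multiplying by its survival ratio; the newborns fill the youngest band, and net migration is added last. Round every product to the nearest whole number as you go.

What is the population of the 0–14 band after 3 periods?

1557

Let group 1 be 0–14 through group 5 = 60–74.
[period 1]
Births: 28800 × 0.077 = 2218
Group 2: 21800 × 0.959 = 20906
Group 3: 4300 × 0.967 = 4158
Group 4: 28800 × 0.94 = 27072
Group 5: 15700 × 0.93 = 14601
Net migration: Group 5 + 200 → 14801
Population now: 0–14=2218, 15–29=20906, 30–44=4158, 45–59=27072, 60–74=14801
[period 2]
Births: 4158 × 0.077 = 320
Group 2: 2218 × 0.959 = 2127
Group 3: 20906 × 0.967 = 20216
Group 4: 4158 × 0.94 = 3909
Group 5: 27072 × 0.93 = 25177
Net migration: Group 5 + 200 → 25377
Population now: 0–14=320, 15–29=2127, 30–44=20216, 45–59=3909, 60–74=25377
[period 3]
Births: 20216 × 0.077 = 1557
Group 2: 320 × 0.959 = 307
Group 3: 2127 × 0.967 = 2057
Group 4: 20216 × 0.94 = 19003
Group 5: 3909 × 0.93 = 3635
Net migration: Group 5 + 200 → 3835
Population now: 0–14=1557, 15–29=307, 30–44=2057, 45–59=19003, 60–74=3835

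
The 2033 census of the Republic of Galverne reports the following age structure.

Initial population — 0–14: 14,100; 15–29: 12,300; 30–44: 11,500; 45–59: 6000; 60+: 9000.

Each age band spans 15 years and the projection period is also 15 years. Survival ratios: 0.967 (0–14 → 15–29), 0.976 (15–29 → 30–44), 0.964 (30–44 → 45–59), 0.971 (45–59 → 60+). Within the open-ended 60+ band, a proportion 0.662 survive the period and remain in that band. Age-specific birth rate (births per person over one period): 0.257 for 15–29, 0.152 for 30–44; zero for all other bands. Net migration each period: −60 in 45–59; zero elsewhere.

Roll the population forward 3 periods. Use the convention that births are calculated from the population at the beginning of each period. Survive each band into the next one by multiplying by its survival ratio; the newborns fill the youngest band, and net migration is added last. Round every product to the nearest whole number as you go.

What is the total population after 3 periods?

After projecting period 1:
Births: 12300 * 0.257 = 3161 ; 11500 * 0.152 = 1748 → 4909
15–29: 14100 * 0.967 = 13635
30–44: 12300 * 0.976 = 12005
45–59: 11500 * 0.964 = 11086
60+: 6000 * 0.971 + 9000 * 0.662 = 5826 + 5958 = 11784
Net migration: 45–59 − 60 → 11026
Giving 4909 / 13635 / 12005 / 11026 / 11784.
After projecting period 2:
Births: 13635 * 0.257 = 3504 ; 12005 * 0.152 = 1825 → 5329
15–29: 4909 * 0.967 = 4747
30–44: 13635 * 0.976 = 13308
45–59: 12005 * 0.964 = 11573
60+: 11026 * 0.971 + 11784 * 0.662 = 10706 + 7801 = 18507
Net migration: 45–59 − 60 → 11513
Giving 5329 / 4747 / 13308 / 11513 / 18507.
After projecting period 3:
Births: 4747 * 0.257 = 1220 ; 13308 * 0.152 = 2023 → 3243
15–29: 5329 * 0.967 = 5153
30–44: 4747 * 0.976 = 4633
45–59: 13308 * 0.964 = 12829
60+: 11513 * 0.971 + 18507 * 0.662 = 11179 + 12252 = 23431
Net migration: 45–59 − 60 → 12769
Giving 3243 / 5153 / 4633 / 12769 / 23431.
Total after period 3: 3243 + 5153 + 4633 + 12769 + 23431 = 49229

49229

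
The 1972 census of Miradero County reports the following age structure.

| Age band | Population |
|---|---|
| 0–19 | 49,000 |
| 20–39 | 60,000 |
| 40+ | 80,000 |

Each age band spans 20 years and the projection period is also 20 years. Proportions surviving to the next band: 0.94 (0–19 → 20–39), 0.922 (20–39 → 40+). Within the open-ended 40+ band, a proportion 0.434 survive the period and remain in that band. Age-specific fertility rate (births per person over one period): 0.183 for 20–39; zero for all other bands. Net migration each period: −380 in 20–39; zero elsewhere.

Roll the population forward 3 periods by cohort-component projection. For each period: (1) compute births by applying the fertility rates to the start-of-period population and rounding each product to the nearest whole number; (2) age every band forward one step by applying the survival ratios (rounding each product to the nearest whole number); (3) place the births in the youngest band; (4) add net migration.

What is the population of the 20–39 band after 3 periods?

7477

— Period 1 —
Births: 60000 * 0.183 = 10980
20–39: 49000 * 0.94 = 46060
40+: 60000 * 0.922 + 80000 * 0.434 = 55320 + 34720 = 90040
Net migration: 20–39 − 380 → 45680
→ [10980, 45680, 90040]
— Period 2 —
Births: 45680 * 0.183 = 8359
20–39: 10980 * 0.94 = 10321
40+: 45680 * 0.922 + 90040 * 0.434 = 42117 + 39077 = 81194
Net migration: 20–39 − 380 → 9941
→ [8359, 9941, 81194]
— Period 3 —
Births: 9941 * 0.183 = 1819
20–39: 8359 * 0.94 = 7857
40+: 9941 * 0.922 + 81194 * 0.434 = 9166 + 35238 = 44404
Net migration: 20–39 − 380 → 7477
→ [1819, 7477, 44404]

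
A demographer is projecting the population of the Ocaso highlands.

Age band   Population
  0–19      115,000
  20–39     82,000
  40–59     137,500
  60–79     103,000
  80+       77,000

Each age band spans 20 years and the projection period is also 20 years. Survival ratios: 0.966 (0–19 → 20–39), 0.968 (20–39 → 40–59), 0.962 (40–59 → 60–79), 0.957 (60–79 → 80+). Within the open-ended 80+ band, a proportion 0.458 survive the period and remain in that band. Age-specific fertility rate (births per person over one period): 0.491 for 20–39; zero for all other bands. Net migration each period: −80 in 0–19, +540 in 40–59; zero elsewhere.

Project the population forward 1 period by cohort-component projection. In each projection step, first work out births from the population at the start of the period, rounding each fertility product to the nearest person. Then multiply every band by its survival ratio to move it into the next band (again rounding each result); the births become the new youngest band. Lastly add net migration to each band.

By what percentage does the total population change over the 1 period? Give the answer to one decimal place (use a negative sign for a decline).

Let band 1 be 0–19 through band 5 = 80+.
— Period 1 —
Births: 82000 * 0.491 = 40262
Band 2: 115000 * 0.966 = 111090
Band 3: 82000 * 0.968 = 79376
Band 4: 137500 * 0.962 = 132275
Band 5: 103000 * 0.957 + 77000 * 0.458 = 98571 + 35266 = 133837
Net migration: Band 1 − 80 → 40182; Band 3 + 540 → 79916
End of period: [40182, 111090, 79916, 132275, 133837]
Total: 514500 → 497300; change = -17200; percentage change = -3.3%

-3.3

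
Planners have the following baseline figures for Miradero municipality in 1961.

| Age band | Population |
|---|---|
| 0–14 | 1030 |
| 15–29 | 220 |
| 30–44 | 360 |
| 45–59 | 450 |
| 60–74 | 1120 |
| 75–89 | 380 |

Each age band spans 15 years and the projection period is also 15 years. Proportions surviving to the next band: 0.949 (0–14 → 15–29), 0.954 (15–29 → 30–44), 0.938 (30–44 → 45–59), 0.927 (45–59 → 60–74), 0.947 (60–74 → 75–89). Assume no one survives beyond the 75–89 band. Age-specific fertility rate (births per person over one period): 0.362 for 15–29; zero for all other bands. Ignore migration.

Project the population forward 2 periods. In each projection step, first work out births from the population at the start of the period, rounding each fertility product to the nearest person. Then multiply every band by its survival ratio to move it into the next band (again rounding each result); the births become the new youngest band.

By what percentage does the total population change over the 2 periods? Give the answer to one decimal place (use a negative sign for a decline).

-36.3

(Bands numbered youngest = 1 to oldest = 6.)
After projecting period 1:
Births: 220 * 0.362 = 80
Band 2: 1030 * 0.949 = 977
Band 3: 220 * 0.954 = 210
Band 4: 360 * 0.938 = 338
Band 5: 450 * 0.927 = 417
Band 6: 1120 * 0.947 = 1061
End of period: [80, 977, 210, 338, 417, 1061]
After projecting period 2:
Births: 977 * 0.362 = 354
Band 2: 80 * 0.949 = 76
Band 3: 977 * 0.954 = 932
Band 4: 210 * 0.938 = 197
Band 5: 338 * 0.927 = 313
Band 6: 417 * 0.947 = 395
End of period: [354, 76, 932, 197, 313, 395]
Total: 3560 → 2267; change = -1293; percentage change = -36.3%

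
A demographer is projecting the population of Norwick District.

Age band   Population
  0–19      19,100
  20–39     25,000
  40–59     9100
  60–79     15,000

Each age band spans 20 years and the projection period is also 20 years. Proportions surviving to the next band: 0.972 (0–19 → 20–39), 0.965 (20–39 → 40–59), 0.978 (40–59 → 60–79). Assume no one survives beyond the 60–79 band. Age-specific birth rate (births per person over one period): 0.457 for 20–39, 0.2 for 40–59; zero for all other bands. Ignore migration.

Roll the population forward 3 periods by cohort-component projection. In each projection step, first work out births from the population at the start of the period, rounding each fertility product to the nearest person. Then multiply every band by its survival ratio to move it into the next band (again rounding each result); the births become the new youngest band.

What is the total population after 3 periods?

52346

Period 1:
Births: 25000 × 0.457 = 11425 ; 9100 × 0.2 = 1820 ⇒ total 13245
20–39: 19100 × 0.972 = 18565
40–59: 25000 × 0.965 = 24125
60–79: 9100 × 0.978 = 8900
→ [13245, 18565, 24125, 8900]
Period 2:
Births: 18565 × 0.457 = 8484 ; 24125 × 0.2 = 4825 ⇒ total 13309
20–39: 13245 × 0.972 = 12874
40–59: 18565 × 0.965 = 17915
60–79: 24125 × 0.978 = 23594
→ [13309, 12874, 17915, 23594]
Period 3:
Births: 12874 × 0.457 = 5883 ; 17915 × 0.2 = 3583 ⇒ total 9466
20–39: 13309 × 0.972 = 12936
40–59: 12874 × 0.965 = 12423
60–79: 17915 × 0.978 = 17521
→ [9466, 12936, 12423, 17521]
Total after period 3: 9466 + 12936 + 12423 + 17521 = 52346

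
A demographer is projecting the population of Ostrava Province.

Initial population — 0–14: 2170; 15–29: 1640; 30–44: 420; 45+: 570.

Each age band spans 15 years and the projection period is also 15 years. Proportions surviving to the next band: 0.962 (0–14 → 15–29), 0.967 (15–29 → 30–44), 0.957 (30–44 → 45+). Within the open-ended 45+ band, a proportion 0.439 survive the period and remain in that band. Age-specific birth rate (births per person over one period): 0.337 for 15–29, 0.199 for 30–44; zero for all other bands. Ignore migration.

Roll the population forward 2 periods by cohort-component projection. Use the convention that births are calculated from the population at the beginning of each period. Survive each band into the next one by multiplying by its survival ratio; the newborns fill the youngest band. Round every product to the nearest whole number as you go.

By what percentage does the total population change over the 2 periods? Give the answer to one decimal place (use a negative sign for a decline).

Period 1.
Births: 1640 * 0.337 = 553, 420 * 0.199 = 84 ⇒ total 637
15–29: 2170 * 0.962 = 2088
30–44: 1640 * 0.967 = 1586
45+: 420 * 0.957 + 570 * 0.439 = 402 + 250 = 652
Population now: 0–14=637, 15–29=2088, 30–44=1586, 45+=652
Period 2.
Births: 2088 * 0.337 = 704, 1586 * 0.199 = 316 ⇒ total 1020
15–29: 637 * 0.962 = 613
30–44: 2088 * 0.967 = 2019
45+: 1586 * 0.957 + 652 * 0.439 = 1518 + 286 = 1804
Population now: 0–14=1020, 15–29=613, 30–44=2019, 45+=1804
Total: 4800 → 5456; change = 656; percentage change = 13.7%

13.7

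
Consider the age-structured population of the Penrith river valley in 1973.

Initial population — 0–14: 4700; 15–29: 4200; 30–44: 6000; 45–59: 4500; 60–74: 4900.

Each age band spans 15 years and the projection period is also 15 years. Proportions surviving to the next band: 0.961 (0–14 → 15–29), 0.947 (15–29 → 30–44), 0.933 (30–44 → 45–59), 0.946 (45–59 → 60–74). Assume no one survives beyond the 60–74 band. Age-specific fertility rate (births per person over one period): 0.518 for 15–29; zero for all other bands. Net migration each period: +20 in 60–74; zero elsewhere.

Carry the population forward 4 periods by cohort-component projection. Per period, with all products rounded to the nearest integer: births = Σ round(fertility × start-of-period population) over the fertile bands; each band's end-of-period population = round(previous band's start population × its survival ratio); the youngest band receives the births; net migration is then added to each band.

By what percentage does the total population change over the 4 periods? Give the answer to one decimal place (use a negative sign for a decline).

Numbering the groups 1..5 from youngest to oldest:
[period 1]
Births: 4200 × 0.518 = 2176
Group 2: 4700 × 0.961 = 4517
Group 3: 4200 × 0.947 = 3977
Group 4: 6000 × 0.933 = 5598
Group 5: 4500 × 0.946 = 4257
Net migration: Group 5 + 20 → 4277
End of period: [2176, 4517, 3977, 5598, 4277]
[period 2]
Births: 4517 × 0.518 = 2340
Group 2: 2176 × 0.961 = 2091
Group 3: 4517 × 0.947 = 4278
Group 4: 3977 × 0.933 = 3711
Group 5: 5598 × 0.946 = 5296
Net migration: Group 5 + 20 → 5316
End of period: [2340, 2091, 4278, 3711, 5316]
[period 3]
Births: 2091 × 0.518 = 1083
Group 2: 2340 × 0.961 = 2249
Group 3: 2091 × 0.947 = 1980
Group 4: 4278 × 0.933 = 3991
Group 5: 3711 × 0.946 = 3511
Net migration: Group 5 + 20 → 3531
End of period: [1083, 2249, 1980, 3991, 3531]
[period 4]
Births: 2249 × 0.518 = 1165
Group 2: 1083 × 0.961 = 1041
Group 3: 2249 × 0.947 = 2130
Group 4: 1980 × 0.933 = 1847
Group 5: 3991 × 0.946 = 3775
Net migration: Group 5 + 20 → 3795
End of period: [1165, 1041, 2130, 1847, 3795]
Total: 24300 → 9978; change = -14322; percentage change = -58.9%

-58.9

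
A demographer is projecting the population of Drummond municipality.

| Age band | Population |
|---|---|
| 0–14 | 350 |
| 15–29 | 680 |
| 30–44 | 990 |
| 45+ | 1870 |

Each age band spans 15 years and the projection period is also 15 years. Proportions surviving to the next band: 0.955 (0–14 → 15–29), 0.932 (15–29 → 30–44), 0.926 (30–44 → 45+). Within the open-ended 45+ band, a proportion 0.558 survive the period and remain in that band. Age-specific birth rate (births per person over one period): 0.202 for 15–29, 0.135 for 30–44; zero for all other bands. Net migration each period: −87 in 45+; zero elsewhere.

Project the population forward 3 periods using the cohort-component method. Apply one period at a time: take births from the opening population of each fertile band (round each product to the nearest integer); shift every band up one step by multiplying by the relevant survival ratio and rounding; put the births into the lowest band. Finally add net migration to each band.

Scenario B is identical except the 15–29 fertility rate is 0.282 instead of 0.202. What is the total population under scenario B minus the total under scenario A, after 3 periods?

111

Let group 1 be 0–14 through group 4 = 45+.
After projecting period 1:
Births: 680 × 0.202 = 137  |  990 × 0.135 = 134 — total 271
Group 2: 350 × 0.955 = 334
Group 3: 680 × 0.932 = 634
Group 4: 990 × 0.926 + 1870 × 0.558 = 917 + 1043 = 1960
Net migration: Group 4 − 87 → 1873
Giving 271 / 334 / 634 / 1873.
After projecting period 2:
Births: 334 × 0.202 = 67  |  634 × 0.135 = 86 — total 153
Group 2: 271 × 0.955 = 259
Group 3: 334 × 0.932 = 311
Group 4: 634 × 0.926 + 1873 × 0.558 = 587 + 1045 = 1632
Net migration: Group 4 − 87 → 1545
Giving 153 / 259 / 311 / 1545.
After projecting period 3:
Births: 259 × 0.202 = 52  |  311 × 0.135 = 42 — total 94
Group 2: 153 × 0.955 = 146
Group 3: 259 × 0.932 = 241
Group 4: 311 × 0.926 + 1545 × 0.558 = 288 + 862 = 1150
Net migration: Group 4 − 87 → 1063
Giving 94 / 146 / 241 / 1063.
Scenario A total after 3 periods: 1544
Scenario B projection —
After projecting period 1:
Births: 680 × 0.282 = 192  |  990 × 0.135 = 134 — total 326
Group 2: 350 × 0.955 = 334
Group 3: 680 × 0.932 = 634
Group 4: 990 × 0.926 + 1870 × 0.558 = 917 + 1043 = 1960
Net migration: Group 4 − 87 → 1873
Giving 326 / 334 / 634 / 1873.
After projecting period 2:
Births: 334 × 0.282 = 94  |  634 × 0.135 = 86 — total 180
Group 2: 326 × 0.955 = 311
Group 3: 334 × 0.932 = 311
Group 4: 634 × 0.926 + 1873 × 0.558 = 587 + 1045 = 1632
Net migration: Group 4 − 87 → 1545
Giving 180 / 311 / 311 / 1545.
After projecting period 3:
Births: 311 × 0.282 = 88  |  311 × 0.135 = 42 — total 130
Group 2: 180 × 0.955 = 172
Group 3: 311 × 0.932 = 290
Group 4: 311 × 0.926 + 1545 × 0.558 = 288 + 862 = 1150
Net migration: Group 4 − 87 → 1063
Giving 130 / 172 / 290 / 1063.
Scenario B total after 3 periods: 1655
Difference B − A = 1655 − 1544 = 111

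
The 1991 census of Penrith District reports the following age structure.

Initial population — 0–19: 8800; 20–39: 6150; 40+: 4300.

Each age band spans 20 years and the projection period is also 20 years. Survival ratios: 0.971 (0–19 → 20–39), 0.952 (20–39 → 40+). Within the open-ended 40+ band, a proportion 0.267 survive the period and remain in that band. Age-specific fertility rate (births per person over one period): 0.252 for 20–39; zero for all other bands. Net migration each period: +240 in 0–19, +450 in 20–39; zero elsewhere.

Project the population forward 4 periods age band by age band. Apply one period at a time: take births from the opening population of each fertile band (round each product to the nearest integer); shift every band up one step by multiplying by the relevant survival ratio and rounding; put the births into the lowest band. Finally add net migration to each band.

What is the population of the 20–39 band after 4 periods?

After projecting period 1:
Births: 6150 * 0.252 = 1550
20–39: 8800 * 0.971 = 8545
40+: 6150 * 0.952 + 4300 * 0.267 = 5855 + 1148 = 7003
Net migration: 0–19 + 240 → 1790; 20–39 + 450 → 8995
→ [1790, 8995, 7003]
After projecting period 2:
Births: 8995 * 0.252 = 2267
20–39: 1790 * 0.971 = 1738
40+: 8995 * 0.952 + 7003 * 0.267 = 8563 + 1870 = 10433
Net migration: 0–19 + 240 → 2507; 20–39 + 450 → 2188
→ [2507, 2188, 10433]
After projecting period 3:
Births: 2188 * 0.252 = 551
20–39: 2507 * 0.971 = 2434
40+: 2188 * 0.952 + 10433 * 0.267 = 2083 + 2786 = 4869
Net migration: 0–19 + 240 → 791; 20–39 + 450 → 2884
→ [791, 2884, 4869]
After projecting period 4:
Births: 2884 * 0.252 = 727
20–39: 791 * 0.971 = 768
40+: 2884 * 0.952 + 4869 * 0.267 = 2746 + 1300 = 4046
Net migration: 0–19 + 240 → 967; 20–39 + 450 → 1218
→ [967, 1218, 4046]

1218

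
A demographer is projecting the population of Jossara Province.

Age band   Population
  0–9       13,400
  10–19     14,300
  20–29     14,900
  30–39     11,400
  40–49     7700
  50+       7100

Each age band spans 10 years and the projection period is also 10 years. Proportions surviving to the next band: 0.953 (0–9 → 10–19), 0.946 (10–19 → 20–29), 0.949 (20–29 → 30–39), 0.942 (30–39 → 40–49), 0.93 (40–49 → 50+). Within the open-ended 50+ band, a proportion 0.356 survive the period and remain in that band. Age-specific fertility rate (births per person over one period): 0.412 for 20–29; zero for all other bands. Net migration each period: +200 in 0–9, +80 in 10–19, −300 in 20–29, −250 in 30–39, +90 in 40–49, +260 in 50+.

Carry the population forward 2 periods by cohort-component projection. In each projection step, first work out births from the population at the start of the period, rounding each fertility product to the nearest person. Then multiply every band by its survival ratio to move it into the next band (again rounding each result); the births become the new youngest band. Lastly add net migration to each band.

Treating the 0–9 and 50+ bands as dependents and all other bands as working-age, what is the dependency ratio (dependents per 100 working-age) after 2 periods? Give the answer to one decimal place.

Call the bands 1 to 6, youngest first.
[period 1]
Births: 14900 × 0.412 = 6139
Band 2: 13400 × 0.953 = 12770
Band 3: 14300 × 0.946 = 13528
Band 4: 14900 × 0.949 = 14140
Band 5: 11400 × 0.942 = 10739
Band 6: 7700 × 0.93 + 7100 × 0.356 = 7161 + 2528 = 9689
Net migration: Band 1 + 200 → 6339; Band 2 + 80 → 12850; Band 3 − 300 → 13228; Band 4 − 250 → 13890; Band 5 + 90 → 10829; Band 6 + 260 → 9949
→ [6339, 12850, 13228, 13890, 10829, 9949]
[period 2]
Births: 13228 × 0.412 = 5450
Band 2: 6339 × 0.953 = 6041
Band 3: 12850 × 0.946 = 12156
Band 4: 13228 × 0.949 = 12553
Band 5: 13890 × 0.942 = 13084
Band 6: 10829 × 0.93 + 9949 × 0.356 = 10071 + 3542 = 13613
Net migration: Band 1 + 200 → 5650; Band 2 + 80 → 6121; Band 3 − 300 → 11856; Band 4 − 250 → 12303; Band 5 + 90 → 13174; Band 6 + 260 → 13873
→ [5650, 6121, 11856, 12303, 13174, 13873]
Dependents (band 0–9 + band 50+) = 5650 + 13873 = 19523; working-age = 43454; ratio = 19523/43454 × 100 = 44.9

44.9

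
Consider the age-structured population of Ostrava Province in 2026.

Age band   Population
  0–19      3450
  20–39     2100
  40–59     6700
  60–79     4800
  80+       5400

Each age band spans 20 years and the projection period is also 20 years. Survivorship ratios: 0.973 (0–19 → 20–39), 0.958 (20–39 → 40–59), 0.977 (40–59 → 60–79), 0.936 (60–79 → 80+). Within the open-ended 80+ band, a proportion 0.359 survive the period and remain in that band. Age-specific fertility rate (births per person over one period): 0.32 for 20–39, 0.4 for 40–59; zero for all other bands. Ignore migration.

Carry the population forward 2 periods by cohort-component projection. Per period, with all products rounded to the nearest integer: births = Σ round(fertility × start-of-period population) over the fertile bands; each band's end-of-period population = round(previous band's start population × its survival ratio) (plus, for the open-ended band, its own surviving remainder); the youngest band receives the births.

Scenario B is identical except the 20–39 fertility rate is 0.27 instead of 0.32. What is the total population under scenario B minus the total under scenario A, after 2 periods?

-270

— Period 1 —
Births: 2100 × 0.32 = 672, 6700 × 0.4 = 2680 ⇒ total 3352
20–39: 3450 × 0.973 = 3357
40–59: 2100 × 0.958 = 2012
60–79: 6700 × 0.977 = 6546
80+: 4800 × 0.936 + 5400 × 0.359 = 4493 + 1939 = 6432
→ [3352, 3357, 2012, 6546, 6432]
— Period 2 —
Births: 3357 × 0.32 = 1074, 2012 × 0.4 = 805 ⇒ total 1879
20–39: 3352 × 0.973 = 3261
40–59: 3357 × 0.958 = 3216
60–79: 2012 × 0.977 = 1966
80+: 6546 × 0.936 + 6432 × 0.359 = 6127 + 2309 = 8436
→ [1879, 3261, 3216, 1966, 8436]
Scenario A total after 2 periods: 18758
Scenario B projection —
— Period 1 —
Births: 2100 × 0.27 = 567, 6700 × 0.4 = 2680 ⇒ total 3247
20–39: 3450 × 0.973 = 3357
40–59: 2100 × 0.958 = 2012
60–79: 6700 × 0.977 = 6546
80+: 4800 × 0.936 + 5400 × 0.359 = 4493 + 1939 = 6432
→ [3247, 3357, 2012, 6546, 6432]
— Period 2 —
Births: 3357 × 0.27 = 906, 2012 × 0.4 = 805 ⇒ total 1711
20–39: 3247 × 0.973 = 3159
40–59: 3357 × 0.958 = 3216
60–79: 2012 × 0.977 = 1966
80+: 6546 × 0.936 + 6432 × 0.359 = 6127 + 2309 = 8436
→ [1711, 3159, 3216, 1966, 8436]
Scenario B total after 2 periods: 18488
Difference B − A = 18488 − 18758 = -270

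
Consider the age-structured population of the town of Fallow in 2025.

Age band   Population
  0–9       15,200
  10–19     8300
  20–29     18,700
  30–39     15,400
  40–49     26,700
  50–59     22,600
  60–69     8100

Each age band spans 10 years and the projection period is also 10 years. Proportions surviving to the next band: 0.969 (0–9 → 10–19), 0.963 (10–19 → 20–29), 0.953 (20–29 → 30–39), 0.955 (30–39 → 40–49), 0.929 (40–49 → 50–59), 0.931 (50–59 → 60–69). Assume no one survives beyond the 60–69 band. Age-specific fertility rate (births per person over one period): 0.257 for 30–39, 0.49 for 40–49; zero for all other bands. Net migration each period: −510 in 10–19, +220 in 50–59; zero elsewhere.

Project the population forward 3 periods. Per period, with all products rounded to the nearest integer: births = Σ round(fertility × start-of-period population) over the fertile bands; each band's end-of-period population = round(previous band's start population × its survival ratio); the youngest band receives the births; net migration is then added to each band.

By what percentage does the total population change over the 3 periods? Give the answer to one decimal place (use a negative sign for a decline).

-25.3

[period 1]
Births: 15400 * 0.257 = 3958, 26700 * 0.49 = 13083 → 17041
10–19: 15200 * 0.969 = 14729
20–29: 8300 * 0.963 = 7993
30–39: 18700 * 0.953 = 17821
40–49: 15400 * 0.955 = 14707
50–59: 26700 * 0.929 = 24804
60–69: 22600 * 0.931 = 21041
Net migration: 10–19 − 510 → 14219; 50–59 + 220 → 25024
End of period: [17041, 14219, 7993, 17821, 14707, 25024, 21041]
[period 2]
Births: 17821 * 0.257 = 4580, 14707 * 0.49 = 7206 → 11786
10–19: 17041 * 0.969 = 16513
20–29: 14219 * 0.963 = 13693
30–39: 7993 * 0.953 = 7617
40–49: 17821 * 0.955 = 17019
50–59: 14707 * 0.929 = 13663
60–69: 25024 * 0.931 = 23297
Net migration: 10–19 − 510 → 16003; 50–59 + 220 → 13883
End of period: [11786, 16003, 13693, 7617, 17019, 13883, 23297]
[period 3]
Births: 7617 * 0.257 = 1958, 17019 * 0.49 = 8339 → 10297
10–19: 11786 * 0.969 = 11421
20–29: 16003 * 0.963 = 15411
30–39: 13693 * 0.953 = 13049
40–49: 7617 * 0.955 = 7274
50–59: 17019 * 0.929 = 15811
60–69: 13883 * 0.931 = 12925
Net migration: 10–19 − 510 → 10911; 50–59 + 220 → 16031
End of period: [10297, 10911, 15411, 13049, 7274, 16031, 12925]
Total: 115000 → 85898; change = -29102; percentage change = -25.3%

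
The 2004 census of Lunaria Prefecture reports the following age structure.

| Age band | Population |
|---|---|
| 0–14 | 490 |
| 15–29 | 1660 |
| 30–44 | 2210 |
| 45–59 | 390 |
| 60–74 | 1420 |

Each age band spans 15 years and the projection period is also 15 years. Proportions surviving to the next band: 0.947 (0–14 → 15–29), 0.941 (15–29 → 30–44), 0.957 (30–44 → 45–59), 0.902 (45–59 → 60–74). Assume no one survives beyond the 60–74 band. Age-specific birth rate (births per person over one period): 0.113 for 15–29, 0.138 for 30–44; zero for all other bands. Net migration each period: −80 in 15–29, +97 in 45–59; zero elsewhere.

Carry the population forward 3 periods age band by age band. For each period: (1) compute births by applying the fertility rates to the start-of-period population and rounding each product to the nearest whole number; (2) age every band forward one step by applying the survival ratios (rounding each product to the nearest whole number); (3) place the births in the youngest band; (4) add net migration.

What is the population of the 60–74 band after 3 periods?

1436

(Groups numbered youngest = 1 to oldest = 5.)
Period 1:
Births: 1660 * 0.113 = 188 ; 2210 * 0.138 = 305 ⇒ total 493
Group 2: 490 * 0.947 = 464
Group 3: 1660 * 0.941 = 1562
Group 4: 2210 * 0.957 = 2115
Group 5: 390 * 0.902 = 352
Net migration: Group 2 − 80 → 384; Group 4 + 97 → 2212
→ [493, 384, 1562, 2212, 352]
Period 2:
Births: 384 * 0.113 = 43 ; 1562 * 0.138 = 216 ⇒ total 259
Group 2: 493 * 0.947 = 467
Group 3: 384 * 0.941 = 361
Group 4: 1562 * 0.957 = 1495
Group 5: 2212 * 0.902 = 1995
Net migration: Group 2 − 80 → 387; Group 4 + 97 → 1592
→ [259, 387, 361, 1592, 1995]
Period 3:
Births: 387 * 0.113 = 44 ; 361 * 0.138 = 50 ⇒ total 94
Group 2: 259 * 0.947 = 245
Group 3: 387 * 0.941 = 364
Group 4: 361 * 0.957 = 345
Group 5: 1592 * 0.902 = 1436
Net migration: Group 2 − 80 → 165; Group 4 + 97 → 442
→ [94, 165, 364, 442, 1436]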